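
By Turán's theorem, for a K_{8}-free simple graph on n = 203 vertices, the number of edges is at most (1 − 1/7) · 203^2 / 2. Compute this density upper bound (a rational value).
Turán density bound = (6/7) · 203^2/2 = 17661

Turán's theorem: ex(n, K_{r+1}) is achieved by the complete r-partite Turán graph T(n, r) with parts as balanced as possible, and is at most (1 − 1/r) · n^2/2. For r = 7, n = 203: the density bound is (6/7) · 41209/2 = 17661. Since 7 ∣ 203, the Turán graph T(203, 7) has parts of equal size 29, and its edge count e(T(203, 7)) = 17661 attains the density bound exactly.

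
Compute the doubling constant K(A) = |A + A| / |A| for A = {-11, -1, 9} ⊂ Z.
K = |A + A| / |A| = 5/3

Enumerate A + A = {a + b : a, b ∈ A}. With |A| = 3, there are |A|^2 = 9 ordered sum pairs; collecting distinct values, A + A = {-22, -12, -2, 8, 18}, so |A + A| = 5. Thus K = 5/3. Here |A + A| = 2|A| − 1 = 5, the minimum possible — so K = 5/3 is minimal, which holds iff A is an arithmetic progression.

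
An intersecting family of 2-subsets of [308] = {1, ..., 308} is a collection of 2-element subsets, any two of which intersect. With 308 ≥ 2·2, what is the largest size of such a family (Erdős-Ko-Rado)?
max |F| = C(307, 1) = 307

Erdős-Ko-Rado (1961): when n ≥ 2k, max |F| = C(n−1, k−1). The bound is attained by the star {A : i ∈ A} for any fixed i ∈ [n]. Here C(308−1, 2−1) = C(307, 1) = 307.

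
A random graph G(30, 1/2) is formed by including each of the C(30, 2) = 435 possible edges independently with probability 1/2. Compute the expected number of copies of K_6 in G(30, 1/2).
E[# K_6] = C(30, 6) · (1/2)^C(6, 2) = 593775 / 2^15 ≈ 18.120575

For each 6-subset S of vertices (there are C(30, 6) = 593775 such S), let X_S = 1 if S induces a K_6 (all C(6, 2) = 15 edges present). Then P(X_S = 1) = (1/2)^15 = 1/32768. By linearity of expectation, E[# K_6] = C(30, 6) · (1/2)^15 = 593775 / 32768 ≈ 18.120575.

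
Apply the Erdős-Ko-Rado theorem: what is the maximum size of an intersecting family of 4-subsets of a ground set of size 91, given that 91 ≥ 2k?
max |F| = C(90, 3) = 117480

The Erdős-Ko-Rado theorem states: for n ≥ 2k, an intersecting family of k-subsets of an n-element set has size at most C(n − 1, k − 1), with equality for 'star' families {A ⊆ [n] : |A| = k, i ∈ A} (fix an element i). For n = 91, k = 4: C(90, 3) = 117480.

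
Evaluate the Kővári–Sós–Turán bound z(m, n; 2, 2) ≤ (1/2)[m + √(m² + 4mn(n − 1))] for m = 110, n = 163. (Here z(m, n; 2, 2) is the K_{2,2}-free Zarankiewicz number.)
z(110, 163; 2, 2) ≤ (1/2)[110 + √(110² + 4·110·163·162)] = (1/2)[110 + √11630740] = 1760.1935

Kővári–Sós–Turán: let r_1, ..., r_110 be the row sums and z = Σ r_i the total number of 1s. Each pair of columns can share at most one row with both entries 1 (else a 2×2 all-ones block appears), so Σ_i C(r_i, 2) ≤ C(163, 2) = 13203. By convexity Σ_i C(r_i, 2) ≥ 110·C(z/110, 2) = z(z − 110)/(2·110), giving z² − 110z − 110·163·162 ≤ 0 and hence z ≤ (1/2)[110 + √(12100 + 4·2904660)] = (1/2)[110 + √11630740] ≈ (1/2)(110 + 3410.3871) = 1760.1935.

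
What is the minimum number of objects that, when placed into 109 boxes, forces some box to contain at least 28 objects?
n = (28 − 1)·109 + 1 = 2944

By the generalised pigeonhole principle, to guarantee some box contains ≥ r objects we need more than (r − 1) · k objects total. Threshold: n = (r − 1) · k + 1. With r = 28 and k = 109: n = 27 · 109 + 1 = 2943 + 1 = 2944. For n = 2943 = 27 · 109, we can put exactly 27 objects in every box, avoiding 28 in any single one — so 2944 is tight.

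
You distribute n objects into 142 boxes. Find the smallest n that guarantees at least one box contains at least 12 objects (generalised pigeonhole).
n = (12 − 1)·142 + 1 = 1563

By the generalised pigeonhole principle, to guarantee some box contains ≥ r objects we need more than (r − 1) · k objects total. Threshold: n = (r − 1) · k + 1. With r = 12 and k = 142: n = 11 · 142 + 1 = 1562 + 1 = 1563. For n = 1562 = 11 · 142, we can put exactly 11 objects in every box, avoiding 12 in any single one — so 1563 is tight.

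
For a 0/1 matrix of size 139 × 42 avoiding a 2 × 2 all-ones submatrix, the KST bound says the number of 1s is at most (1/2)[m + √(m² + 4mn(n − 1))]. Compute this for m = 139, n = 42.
z(139, 42; 2, 2) ≤ (1/2)[139 + √(139² + 4·139·42·41)] = (1/2)[139 + √976753] = 563.6541

Kővári–Sós–Turán: let r_1, ..., r_139 be the row sums and z = Σ r_i the total number of 1s. Each pair of columns can share at most one row with both entries 1 (else a 2×2 all-ones block appears), so Σ_i C(r_i, 2) ≤ C(42, 2) = 861. By convexity Σ_i C(r_i, 2) ≥ 139·C(z/139, 2) = z(z − 139)/(2·139), giving z² − 139z − 139·42·41 ≤ 0 and hence z ≤ (1/2)[139 + √(19321 + 4·239358)] = (1/2)[139 + √976753] ≈ (1/2)(139 + 988.3082) = 563.6541.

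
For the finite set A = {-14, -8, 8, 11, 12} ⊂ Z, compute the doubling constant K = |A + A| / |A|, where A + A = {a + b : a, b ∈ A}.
K = |A + A| / |A| = 15/5 = 3

Enumerate A + A = {a + b : a, b ∈ A}. With |A| = 5, there are |A|^2 = 25 ordered sum pairs; collecting distinct values, A + A = {-28, -22, -16, -6, -3, -2, 0, 3, 4, 16, 19, 20, 22, 23, 24}, so |A + A| = 15. Thus K = 15/5 = 3. For comparison, the minimum possible |A + A| over all 5-element sets is 2·5 − 1 = 9 (so min K = 9/5), attained only by arithmetic progressions.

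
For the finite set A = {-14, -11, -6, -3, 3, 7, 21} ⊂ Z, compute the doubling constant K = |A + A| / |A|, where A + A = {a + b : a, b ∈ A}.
K = |A + A| / |A| = 26/7

Enumerate A + A = {a + b : a, b ∈ A}. With |A| = 7, there are |A|^2 = 49 ordered sum pairs; collecting distinct values, A + A = {-28, -25, -22, -20, -17, -14, -12, -11, -9, -8, -7, -6, -4, -3, 0, 1, 4, 6, 7, 10, 14, 15, 18, 24, 28, 42}, so |A + A| = 26. Thus K = 26/7. For comparison, the minimum possible |A + A| over all 7-element sets is 2·7 − 1 = 13 (so min K = 13/7), attained only by arithmetic progressions.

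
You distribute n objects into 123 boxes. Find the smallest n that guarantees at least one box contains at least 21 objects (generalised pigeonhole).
n = (21 − 1)·123 + 1 = 2461

By the generalised pigeonhole principle, to guarantee some box contains ≥ r objects we need more than (r − 1) · k objects total. Threshold: n = (r − 1) · k + 1. With r = 21 and k = 123: n = 20 · 123 + 1 = 2460 + 1 = 2461. For n = 2460 = 20 · 123, we can put exactly 20 objects in every box, avoiding 21 in any single one — so 2461 is tight.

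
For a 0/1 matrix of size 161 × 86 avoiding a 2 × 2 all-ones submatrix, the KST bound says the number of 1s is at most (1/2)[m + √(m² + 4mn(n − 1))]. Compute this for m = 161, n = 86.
z(161, 86; 2, 2) ≤ (1/2)[161 + √(161² + 4·161·86·85)] = (1/2)[161 + √4733561] = 1168.3374

Kővári–Sós–Turán: let r_1, ..., r_161 be the row sums and z = Σ r_i the total number of 1s. Each pair of columns can share at most one row with both entries 1 (else a 2×2 all-ones block appears), so Σ_i C(r_i, 2) ≤ C(86, 2) = 3655. By convexity Σ_i C(r_i, 2) ≥ 161·C(z/161, 2) = z(z − 161)/(2·161), giving z² − 161z − 161·86·85 ≤ 0 and hence z ≤ (1/2)[161 + √(25921 + 4·1176910)] = (1/2)[161 + √4733561] ≈ (1/2)(161 + 2175.6748) = 1168.3374.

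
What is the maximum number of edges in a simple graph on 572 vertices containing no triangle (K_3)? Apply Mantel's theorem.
ex(572, K_3) = ⌊572^2/4⌋ = 81796

Mantel (1907): a triangle-free graph on n vertices has at most ⌊n^2/4⌋ edges, with equality for the complete bipartite graph K_{⌊n/2⌋, ⌈n/2⌉}. For n = 572: ⌊572^2/4⌋ = ⌊327184/4⌋ = 81796. The extremal graph is K_{286, 286}, which has 286·286 = 81796 edges.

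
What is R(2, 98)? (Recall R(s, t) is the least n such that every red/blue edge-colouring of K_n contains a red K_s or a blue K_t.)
R(2, 98) = 98

R(2, k) = k for all k ≥ 2: in a 2-colouring of K_k, either some edge is red (a red K_2) or all edges are blue (a blue K_k). And K_{97} coloured all-blue has no blue K_98, so R(2, 98) > 97. Hence R(2, 98) = 98.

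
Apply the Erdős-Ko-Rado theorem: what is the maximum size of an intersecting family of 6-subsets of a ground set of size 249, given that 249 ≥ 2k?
max |F| = C(248, 5) = 7506861544

Erdős-Ko-Rado (1961): when n ≥ 2k, max |F| = C(n−1, k−1). The bound is attained by the star {A : i ∈ A} for any fixed i ∈ [n]. Here C(249−1, 6−1) = C(248, 5) = 7506861544.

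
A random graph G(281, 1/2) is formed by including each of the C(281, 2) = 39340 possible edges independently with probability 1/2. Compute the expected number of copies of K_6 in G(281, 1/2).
E[# K_6] = C(281, 6) · (1/2)^C(6, 2) = 647992090956 / 2^15 = 161998022739/8192 ≈ 19775149.260132

For each 6-subset S of vertices (there are C(281, 6) = 647992090956 such S), let X_S = 1 if S induces a K_6 (all C(6, 2) = 15 edges present). Then P(X_S = 1) = (1/2)^15 = 1/32768. By linearity of expectation, E[# K_6] = C(281, 6) · (1/2)^15 = 647992090956 / 32768 = 161998022739/8192 ≈ 19775149.260132.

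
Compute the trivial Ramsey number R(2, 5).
R(2, 5) = 5

R(2, k) = k for all k ≥ 2: in a 2-colouring of K_k, either some edge is red (a red K_2) or all edges are blue (a blue K_k). And K_{4} coloured all-blue has no blue K_5, so R(2, 5) > 4. Hence R(2, 5) = 5.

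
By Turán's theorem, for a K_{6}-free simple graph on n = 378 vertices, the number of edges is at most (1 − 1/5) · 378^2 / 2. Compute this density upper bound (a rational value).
Turán density bound = (4/5) · 378^2/2 = 285768/5 ≈ 57153.6

Turán's theorem: ex(n, K_{r+1}) is achieved by the complete r-partite Turán graph T(n, r) with parts as balanced as possible, and is at most (1 − 1/r) · n^2/2. For r = 5, n = 378: the density bound is (4/5) · 142884/2 = 285768/5 ≈ 57153.6. The integer-valued extremum is e(T(378, 5)) = 57153, which is strictly less than the density bound 285768/5 since 5 ∤ 378 (the parts of T(378, 5) cannot all be equal).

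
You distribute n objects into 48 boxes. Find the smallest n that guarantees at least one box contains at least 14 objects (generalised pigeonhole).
n = (14 − 1)·48 + 1 = 625

By the generalised pigeonhole principle, to guarantee some box contains ≥ r objects we need more than (r − 1) · k objects total. Threshold: n = (r − 1) · k + 1. With r = 14 and k = 48: n = 13 · 48 + 1 = 624 + 1 = 625. For n = 624 = 13 · 48, we can put exactly 13 objects in every box, avoiding 14 in any single one — so 625 is tight.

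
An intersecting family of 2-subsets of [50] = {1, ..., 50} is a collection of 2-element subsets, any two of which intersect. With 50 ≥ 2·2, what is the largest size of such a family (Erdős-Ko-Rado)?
max |F| = C(49, 1) = 49

Erdős-Ko-Rado (1961): when n ≥ 2k, max |F| = C(n−1, k−1). The bound is attained by the star {A : i ∈ A} for any fixed i ∈ [n]. Here C(50−1, 2−1) = C(49, 1) = 49.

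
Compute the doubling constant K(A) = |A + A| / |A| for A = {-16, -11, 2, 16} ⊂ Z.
K = |A + A| / |A| = 10/4 = 5/2

Enumerate A + A = {a + b : a, b ∈ A}. With |A| = 4, there are |A|^2 = 16 ordered sum pairs; collecting distinct values, A + A = {-32, -27, -22, -14, -9, 0, 4, 5, 18, 32}, so |A + A| = 10. Thus K = 10/4 = 5/2. For comparison, the minimum possible |A + A| over all 4-element sets is 2·4 − 1 = 7 (so min K = 7/4), attained only by arithmetic progressions.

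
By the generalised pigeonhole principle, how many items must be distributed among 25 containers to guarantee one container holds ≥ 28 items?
n = (28 − 1)·25 + 1 = 676

By the generalised pigeonhole principle, to guarantee some box contains ≥ r objects we need more than (r − 1) · k objects total. Threshold: n = (r − 1) · k + 1. With r = 28 and k = 25: n = 27 · 25 + 1 = 675 + 1 = 676. For n = 675 = 27 · 25, we can put exactly 27 objects in every box, avoiding 28 in any single one — so 676 is tight.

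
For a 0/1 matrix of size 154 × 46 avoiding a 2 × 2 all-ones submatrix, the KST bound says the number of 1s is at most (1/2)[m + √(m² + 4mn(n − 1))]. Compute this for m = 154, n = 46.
z(154, 46; 2, 2) ≤ (1/2)[154 + √(154² + 4·154·46·45)] = (1/2)[154 + √1298836] = 646.8324

Kővári–Sós–Turán: let r_1, ..., r_154 be the row sums and z = Σ r_i the total number of 1s. Each pair of columns can share at most one row with both entries 1 (else a 2×2 all-ones block appears), so Σ_i C(r_i, 2) ≤ C(46, 2) = 1035. By convexity Σ_i C(r_i, 2) ≥ 154·C(z/154, 2) = z(z − 154)/(2·154), giving z² − 154z − 154·46·45 ≤ 0 and hence z ≤ (1/2)[154 + √(23716 + 4·318780)] = (1/2)[154 + √1298836] ≈ (1/2)(154 + 1139.6649) = 646.8324.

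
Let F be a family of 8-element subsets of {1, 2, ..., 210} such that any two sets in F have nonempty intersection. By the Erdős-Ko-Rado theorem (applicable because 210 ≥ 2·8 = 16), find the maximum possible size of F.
max |F| = C(209, 7) = 3122458801176

Erdős-Ko-Rado (1961): when n ≥ 2k, max |F| = C(n−1, k−1). The bound is attained by the star {A : i ∈ A} for any fixed i ∈ [n]. Here C(210−1, 8−1) = C(209, 7) = 3122458801176.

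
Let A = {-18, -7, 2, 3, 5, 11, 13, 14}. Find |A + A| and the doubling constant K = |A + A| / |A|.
K = |A + A| / |A| = 29/8

Enumerate A + A = {a + b : a, b ∈ A}. With |A| = 8, there are |A|^2 = 64 ordered sum pairs; collecting distinct values, A + A = {-36, -25, -16, -15, -14, -13, -7, -5, -4, -2, 4, 5, 6, 7, 8, 10, 13, 14, 15, 16, 17, 18, 19, 22, 24, 25, 26, 27, 28}, so |A + A| = 29. Thus K = 29/8. For comparison, the minimum possible |A + A| over all 8-element sets is 2·8 − 1 = 15 (so min K = 15/8), attained only by arithmetic progressions.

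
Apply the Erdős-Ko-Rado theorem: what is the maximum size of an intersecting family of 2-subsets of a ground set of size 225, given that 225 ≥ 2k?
max |F| = C(224, 1) = 224

The Erdős-Ko-Rado theorem states: for n ≥ 2k, an intersecting family of k-subsets of an n-element set has size at most C(n − 1, k − 1), with equality for 'star' families {A ⊆ [n] : |A| = k, i ∈ A} (fix an element i). For n = 225, k = 2: C(224, 1) = 224.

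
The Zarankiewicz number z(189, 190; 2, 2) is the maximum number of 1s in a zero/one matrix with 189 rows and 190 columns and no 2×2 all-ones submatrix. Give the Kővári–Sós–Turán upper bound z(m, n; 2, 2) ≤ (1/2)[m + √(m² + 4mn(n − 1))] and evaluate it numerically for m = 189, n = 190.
z(189, 190; 2, 2) ≤ (1/2)[189 + √(189² + 4·189·190·189)] = (1/2)[189 + √27183681] = 2701.3986

Kővári–Sós–Turán: let r_1, ..., r_189 be the row sums and z = Σ r_i the total number of 1s. Each pair of columns can share at most one row with both entries 1 (else a 2×2 all-ones block appears), so Σ_i C(r_i, 2) ≤ C(190, 2) = 17955. By convexity Σ_i C(r_i, 2) ≥ 189·C(z/189, 2) = z(z − 189)/(2·189), giving z² − 189z − 189·190·189 ≤ 0 and hence z ≤ (1/2)[189 + √(35721 + 4·6786990)] = (1/2)[189 + √27183681] ≈ (1/2)(189 + 5213.7972) = 2701.3986.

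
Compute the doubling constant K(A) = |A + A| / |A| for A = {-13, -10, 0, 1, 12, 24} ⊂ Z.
K = |A + A| / |A| = 19/6

Enumerate A + A = {a + b : a, b ∈ A}. With |A| = 6, there are |A|^2 = 36 ordered sum pairs; collecting distinct values, A + A = {-26, -23, -20, -13, -12, -10, -9, -1, 0, 1, 2, 11, 12, 13, 14, 24, 25, 36, 48}, so |A + A| = 19. Thus K = 19/6. For comparison, the minimum possible |A + A| over all 6-element sets is 2·6 − 1 = 11 (so min K = 11/6), attained only by arithmetic progressions.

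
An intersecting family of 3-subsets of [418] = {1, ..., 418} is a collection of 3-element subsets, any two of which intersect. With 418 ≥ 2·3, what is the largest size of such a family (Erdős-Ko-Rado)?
max |F| = C(417, 2) = 86736

The Erdős-Ko-Rado theorem states: for n ≥ 2k, an intersecting family of k-subsets of an n-element set has size at most C(n − 1, k − 1), with equality for 'star' families {A ⊆ [n] : |A| = k, i ∈ A} (fix an element i). For n = 418, k = 3: C(417, 2) = 86736.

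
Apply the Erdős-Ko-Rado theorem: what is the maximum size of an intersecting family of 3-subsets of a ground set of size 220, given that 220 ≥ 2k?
max |F| = C(219, 2) = 23871

The Erdős-Ko-Rado theorem states: for n ≥ 2k, an intersecting family of k-subsets of an n-element set has size at most C(n − 1, k − 1), with equality for 'star' families {A ⊆ [n] : |A| = k, i ∈ A} (fix an element i). For n = 220, k = 3: C(219, 2) = 23871.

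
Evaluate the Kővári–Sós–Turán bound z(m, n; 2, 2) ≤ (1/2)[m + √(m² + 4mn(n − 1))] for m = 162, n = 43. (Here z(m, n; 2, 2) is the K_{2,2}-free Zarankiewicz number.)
z(162, 43; 2, 2) ≤ (1/2)[162 + √(162² + 4·162·43·42)] = (1/2)[162 + √1196532] = 627.9305

Kővári–Sós–Turán: let r_1, ..., r_162 be the row sums and z = Σ r_i the total number of 1s. Each pair of columns can share at most one row with both entries 1 (else a 2×2 all-ones block appears), so Σ_i C(r_i, 2) ≤ C(43, 2) = 903. By convexity Σ_i C(r_i, 2) ≥ 162·C(z/162, 2) = z(z − 162)/(2·162), giving z² − 162z − 162·43·42 ≤ 0 and hence z ≤ (1/2)[162 + √(26244 + 4·292572)] = (1/2)[162 + √1196532] ≈ (1/2)(162 + 1093.8611) = 627.9305.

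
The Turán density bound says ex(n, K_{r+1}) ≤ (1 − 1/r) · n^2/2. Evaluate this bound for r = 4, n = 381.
Turán density bound = (3/4) · 381^2/2 = 435483/8 ≈ 54435.375

Turán's theorem: ex(n, K_{r+1}) is achieved by the complete r-partite Turán graph T(n, r) with parts as balanced as possible, and is at most (1 − 1/r) · n^2/2. For r = 4, n = 381: the density bound is (3/4) · 145161/2 = 435483/8 ≈ 54435.375. The integer-valued extremum is e(T(381, 4)) = 54435, which is strictly less than the density bound 435483/8 since 4 ∤ 381 (the parts of T(381, 4) cannot all be equal).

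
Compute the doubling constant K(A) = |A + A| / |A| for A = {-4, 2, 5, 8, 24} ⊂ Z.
K = |A + A| / |A| = 13/5

Enumerate A + A = {a + b : a, b ∈ A}. With |A| = 5, there are |A|^2 = 25 ordered sum pairs; collecting distinct values, A + A = {-8, -2, 1, 4, 7, 10, 13, 16, 20, 26, 29, 32, 48}, so |A + A| = 13. Thus K = 13/5. For comparison, the minimum possible |A + A| over all 5-element sets is 2·5 − 1 = 9 (so min K = 9/5), attained only by arithmetic progressions.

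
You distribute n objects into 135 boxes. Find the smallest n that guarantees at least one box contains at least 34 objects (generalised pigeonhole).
n = (34 − 1)·135 + 1 = 4456

By the generalised pigeonhole principle, to guarantee some box contains ≥ r objects we need more than (r − 1) · k objects total. Threshold: n = (r − 1) · k + 1. With r = 34 and k = 135: n = 33 · 135 + 1 = 4455 + 1 = 4456. For n = 4455 = 33 · 135, we can put exactly 33 objects in every box, avoiding 34 in any single one — so 4456 is tight.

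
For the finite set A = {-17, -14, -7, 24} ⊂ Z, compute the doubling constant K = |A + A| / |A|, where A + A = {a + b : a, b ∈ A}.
K = |A + A| / |A| = 10/4 = 5/2

Enumerate A + A = {a + b : a, b ∈ A}. With |A| = 4, there are |A|^2 = 16 ordered sum pairs; collecting distinct values, A + A = {-34, -31, -28, -24, -21, -14, 7, 10, 17, 48}, so |A + A| = 10. Thus K = 10/4 = 5/2. For comparison, the minimum possible |A + A| over all 4-element sets is 2·4 − 1 = 7 (so min K = 7/4), attained only by arithmetic progressions.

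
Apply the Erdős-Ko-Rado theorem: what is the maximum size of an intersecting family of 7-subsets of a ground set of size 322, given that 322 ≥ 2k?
max |F| = C(321, 6) = 1449728451424

The Erdős-Ko-Rado theorem states: for n ≥ 2k, an intersecting family of k-subsets of an n-element set has size at most C(n − 1, k − 1), with equality for 'star' families {A ⊆ [n] : |A| = k, i ∈ A} (fix an element i). For n = 322, k = 7: C(321, 6) = 1449728451424.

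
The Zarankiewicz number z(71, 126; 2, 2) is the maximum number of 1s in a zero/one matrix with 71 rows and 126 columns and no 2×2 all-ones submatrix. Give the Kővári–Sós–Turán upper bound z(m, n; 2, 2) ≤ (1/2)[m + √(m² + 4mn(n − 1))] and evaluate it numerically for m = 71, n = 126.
z(71, 126; 2, 2) ≤ (1/2)[71 + √(71² + 4·71·126·125)] = (1/2)[71 + √4478041] = 1093.5691

Kővári–Sós–Turán: let r_1, ..., r_71 be the row sums and z = Σ r_i the total number of 1s. Each pair of columns can share at most one row with both entries 1 (else a 2×2 all-ones block appears), so Σ_i C(r_i, 2) ≤ C(126, 2) = 7875. By convexity Σ_i C(r_i, 2) ≥ 71·C(z/71, 2) = z(z − 71)/(2·71), giving z² − 71z − 71·126·125 ≤ 0 and hence z ≤ (1/2)[71 + √(5041 + 4·1118250)] = (1/2)[71 + √4478041] ≈ (1/2)(71 + 2116.1382) = 1093.5691.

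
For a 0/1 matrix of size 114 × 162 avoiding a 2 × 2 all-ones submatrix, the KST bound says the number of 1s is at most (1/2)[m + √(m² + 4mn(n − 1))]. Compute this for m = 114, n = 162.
z(114, 162; 2, 2) ≤ (1/2)[114 + √(114² + 4·114·162·161)] = (1/2)[114 + √11906388] = 1782.2817

Kővári–Sós–Turán: let r_1, ..., r_114 be the row sums and z = Σ r_i the total number of 1s. Each pair of columns can share at most one row with both entries 1 (else a 2×2 all-ones block appears), so Σ_i C(r_i, 2) ≤ C(162, 2) = 13041. By convexity Σ_i C(r_i, 2) ≥ 114·C(z/114, 2) = z(z − 114)/(2·114), giving z² − 114z − 114·162·161 ≤ 0 and hence z ≤ (1/2)[114 + √(12996 + 4·2973348)] = (1/2)[114 + √11906388] ≈ (1/2)(114 + 3450.5634) = 1782.2817.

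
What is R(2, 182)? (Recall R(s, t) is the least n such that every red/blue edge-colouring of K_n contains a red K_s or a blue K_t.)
R(2, 182) = 182

R(2, k) = k for all k ≥ 2: in a 2-colouring of K_k, either some edge is red (a red K_2) or all edges are blue (a blue K_k). And K_{181} coloured all-blue has no blue K_182, so R(2, 182) > 181. Hence R(2, 182) = 182.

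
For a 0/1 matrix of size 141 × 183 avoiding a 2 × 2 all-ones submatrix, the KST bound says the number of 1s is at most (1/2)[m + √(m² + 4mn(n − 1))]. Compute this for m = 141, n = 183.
z(141, 183; 2, 2) ≤ (1/2)[141 + √(141² + 4·141·183·182)] = (1/2)[141 + √18804465] = 2238.7058

Kővári–Sós–Turán: let r_1, ..., r_141 be the row sums and z = Σ r_i the total number of 1s. Each pair of columns can share at most one row with both entries 1 (else a 2×2 all-ones block appears), so Σ_i C(r_i, 2) ≤ C(183, 2) = 16653. By convexity Σ_i C(r_i, 2) ≥ 141·C(z/141, 2) = z(z − 141)/(2·141), giving z² − 141z − 141·183·182 ≤ 0 and hence z ≤ (1/2)[141 + √(19881 + 4·4696146)] = (1/2)[141 + √18804465] ≈ (1/2)(141 + 4336.4115) = 2238.7058.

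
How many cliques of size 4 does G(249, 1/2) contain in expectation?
E[# K_4] = C(249, 4) · (1/2)^C(4, 2) = 156340626 / 2^6 = 78170313/32 = 2442822.28125

For each 4-subset S of vertices (there are C(249, 4) = 156340626 such S), let X_S = 1 if S induces a K_4 (all C(4, 2) = 6 edges present). Then P(X_S = 1) = (1/2)^6 = 1/64. By linearity of expectation, E[# K_4] = C(249, 4) · (1/2)^6 = 156340626 / 64 = 78170313/32 = 2442822.28125.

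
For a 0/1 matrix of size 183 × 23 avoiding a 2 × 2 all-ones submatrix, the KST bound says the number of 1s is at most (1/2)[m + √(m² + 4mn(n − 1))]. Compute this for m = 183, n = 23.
z(183, 23; 2, 2) ≤ (1/2)[183 + √(183² + 4·183·23·22)] = (1/2)[183 + √403881] = 409.2582

Kővári–Sós–Turán: let r_1, ..., r_183 be the row sums and z = Σ r_i the total number of 1s. Each pair of columns can share at most one row with both entries 1 (else a 2×2 all-ones block appears), so Σ_i C(r_i, 2) ≤ C(23, 2) = 253. By convexity Σ_i C(r_i, 2) ≥ 183·C(z/183, 2) = z(z − 183)/(2·183), giving z² − 183z − 183·23·22 ≤ 0 and hence z ≤ (1/2)[183 + √(33489 + 4·92598)] = (1/2)[183 + √403881] ≈ (1/2)(183 + 635.5163) = 409.2582.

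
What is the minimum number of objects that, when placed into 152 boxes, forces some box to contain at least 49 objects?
n = (49 − 1)·152 + 1 = 7297

By the generalised pigeonhole principle, to guarantee some box contains ≥ r objects we need more than (r − 1) · k objects total. Threshold: n = (r − 1) · k + 1. With r = 49 and k = 152: n = 48 · 152 + 1 = 7296 + 1 = 7297. For n = 7296 = 48 · 152, we can put exactly 48 objects in every box, avoiding 49 in any single one — so 7297 is tight.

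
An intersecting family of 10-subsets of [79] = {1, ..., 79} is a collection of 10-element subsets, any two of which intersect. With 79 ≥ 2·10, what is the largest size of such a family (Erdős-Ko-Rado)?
max |F| = C(78, 9) = 182364632450

The Erdős-Ko-Rado theorem states: for n ≥ 2k, an intersecting family of k-subsets of an n-element set has size at most C(n − 1, k − 1), with equality for 'star' families {A ⊆ [n] : |A| = k, i ∈ A} (fix an element i). For n = 79, k = 10: C(78, 9) = 182364632450.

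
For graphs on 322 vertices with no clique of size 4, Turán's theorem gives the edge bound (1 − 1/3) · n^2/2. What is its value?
Turán density bound = (2/3) · 322^2/2 = 103684/3 ≈ 34561.3333

Turán's theorem: ex(n, K_{r+1}) is achieved by the complete r-partite Turán graph T(n, r) with parts as balanced as possible, and is at most (1 − 1/r) · n^2/2. For r = 3, n = 322: the density bound is (2/3) · 103684/2 = 103684/3 ≈ 34561.3333. The integer-valued extremum is e(T(322, 3)) = 34561, which is strictly less than the density bound 103684/3 since 3 ∤ 322 (the parts of T(322, 3) cannot all be equal).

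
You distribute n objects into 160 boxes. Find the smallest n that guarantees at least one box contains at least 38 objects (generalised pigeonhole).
n = (38 − 1)·160 + 1 = 5921

By the generalised pigeonhole principle, to guarantee some box contains ≥ r objects we need more than (r − 1) · k objects total. Threshold: n = (r − 1) · k + 1. With r = 38 and k = 160: n = 37 · 160 + 1 = 5920 + 1 = 5921. For n = 5920 = 37 · 160, we can put exactly 37 objects in every box, avoiding 38 in any single one — so 5921 is tight.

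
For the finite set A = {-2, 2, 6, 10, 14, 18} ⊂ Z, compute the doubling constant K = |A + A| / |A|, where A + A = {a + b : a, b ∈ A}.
K = |A + A| / |A| = 11/6

Enumerate A + A = {a + b : a, b ∈ A}. With |A| = 6, there are |A|^2 = 36 ordered sum pairs; collecting distinct values, A + A = {-4, 0, 4, 8, 12, 16, 20, 24, 28, 32, 36}, so |A + A| = 11. Thus K = 11/6. Here |A + A| = 2|A| − 1 = 11, the minimum possible — so K = 11/6 is minimal, which holds iff A is an arithmetic progression.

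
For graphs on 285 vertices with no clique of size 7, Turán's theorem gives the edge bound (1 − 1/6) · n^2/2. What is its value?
Turán density bound = (5/6) · 285^2/2 = 135375/4 ≈ 33843.75

Turán's theorem: ex(n, K_{r+1}) is achieved by the complete r-partite Turán graph T(n, r) with parts as balanced as possible, and is at most (1 − 1/r) · n^2/2. For r = 6, n = 285: the density bound is (5/6) · 81225/2 = 135375/4 ≈ 33843.75. The integer-valued extremum is e(T(285, 6)) = 33843, which is strictly less than the density bound 135375/4 since 6 ∤ 285 (the parts of T(285, 6) cannot all be equal).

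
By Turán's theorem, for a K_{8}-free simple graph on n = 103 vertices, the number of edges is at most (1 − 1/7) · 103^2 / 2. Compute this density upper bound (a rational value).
Turán density bound = (6/7) · 103^2/2 = 31827/7 ≈ 4546.7143

Turán's theorem: ex(n, K_{r+1}) is achieved by the complete r-partite Turán graph T(n, r) with parts as balanced as possible, and is at most (1 − 1/r) · n^2/2. For r = 7, n = 103: the density bound is (6/7) · 10609/2 = 31827/7 ≈ 4546.7143. The integer-valued extremum is e(T(103, 7)) = 4546, which is strictly less than the density bound 31827/7 since 7 ∤ 103 (the parts of T(103, 7) cannot all be equal).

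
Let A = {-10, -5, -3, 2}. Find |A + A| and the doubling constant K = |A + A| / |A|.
K = |A + A| / |A| = 9/4

Enumerate A + A = {a + b : a, b ∈ A}. With |A| = 4, there are |A|^2 = 16 ordered sum pairs; collecting distinct values, A + A = {-20, -15, -13, -10, -8, -6, -3, -1, 4}, so |A + A| = 9. Thus K = 9/4. For comparison, the minimum possible |A + A| over all 4-element sets is 2·4 − 1 = 7 (so min K = 7/4), attained only by arithmetic progressions.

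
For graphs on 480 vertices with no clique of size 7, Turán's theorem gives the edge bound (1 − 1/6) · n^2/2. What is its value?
Turán density bound = (5/6) · 480^2/2 = 96000

Turán's theorem: ex(n, K_{r+1}) is achieved by the complete r-partite Turán graph T(n, r) with parts as balanced as possible, and is at most (1 − 1/r) · n^2/2. For r = 6, n = 480: the density bound is (5/6) · 230400/2 = 96000. Since 6 ∣ 480, the Turán graph T(480, 6) has parts of equal size 80, and its edge count e(T(480, 6)) = 96000 attains the density bound exactly.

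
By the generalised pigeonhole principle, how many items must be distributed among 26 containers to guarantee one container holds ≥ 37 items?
n = (37 − 1)·26 + 1 = 937

By the generalised pigeonhole principle, to guarantee some box contains ≥ r objects we need more than (r − 1) · k objects total. Threshold: n = (r − 1) · k + 1. With r = 37 and k = 26: n = 36 · 26 + 1 = 936 + 1 = 937. For n = 936 = 36 · 26, we can put exactly 36 objects in every box, avoiding 37 in any single one — so 937 is tight.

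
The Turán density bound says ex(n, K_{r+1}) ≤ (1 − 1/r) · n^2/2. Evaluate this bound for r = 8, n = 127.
Turán density bound = (7/8) · 127^2/2 = 112903/16 ≈ 7056.4375

Turán's theorem: ex(n, K_{r+1}) is achieved by the complete r-partite Turán graph T(n, r) with parts as balanced as possible, and is at most (1 − 1/r) · n^2/2. For r = 8, n = 127: the density bound is (7/8) · 16129/2 = 112903/16 ≈ 7056.4375. The integer-valued extremum is e(T(127, 8)) = 7056, which is strictly less than the density bound 112903/16 since 8 ∤ 127 (the parts of T(127, 8) cannot all be equal).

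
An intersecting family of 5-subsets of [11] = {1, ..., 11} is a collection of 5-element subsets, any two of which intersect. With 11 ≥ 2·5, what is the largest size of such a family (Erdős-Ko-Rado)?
max |F| = C(10, 4) = 210

Erdős-Ko-Rado (1961): when n ≥ 2k, max |F| = C(n−1, k−1). The bound is attained by the star {A : i ∈ A} for any fixed i ∈ [n]. Here C(11−1, 5−1) = C(10, 4) = 210.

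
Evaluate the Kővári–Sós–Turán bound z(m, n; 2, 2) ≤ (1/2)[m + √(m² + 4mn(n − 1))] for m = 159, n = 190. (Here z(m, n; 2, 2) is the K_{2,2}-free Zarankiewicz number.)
z(159, 190; 2, 2) ≤ (1/2)[159 + √(159² + 4·159·190·189)] = (1/2)[159 + √22864041] = 2470.3179

Kővári–Sós–Turán: let r_1, ..., r_159 be the row sums and z = Σ r_i the total number of 1s. Each pair of columns can share at most one row with both entries 1 (else a 2×2 all-ones block appears), so Σ_i C(r_i, 2) ≤ C(190, 2) = 17955. By convexity Σ_i C(r_i, 2) ≥ 159·C(z/159, 2) = z(z − 159)/(2·159), giving z² − 159z − 159·190·189 ≤ 0 and hence z ≤ (1/2)[159 + √(25281 + 4·5709690)] = (1/2)[159 + √22864041] ≈ (1/2)(159 + 4781.6358) = 2470.3179.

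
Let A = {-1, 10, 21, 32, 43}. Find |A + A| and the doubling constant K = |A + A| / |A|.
K = |A + A| / |A| = 9/5

Enumerate A + A = {a + b : a, b ∈ A}. With |A| = 5, there are |A|^2 = 25 ordered sum pairs; collecting distinct values, A + A = {-2, 9, 20, 31, 42, 53, 64, 75, 86}, so |A + A| = 9. Thus K = 9/5. Here |A + A| = 2|A| − 1 = 9, the minimum possible — so K = 9/5 is minimal, which holds iff A is an arithmetic progression.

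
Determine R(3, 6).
R(3, 6) = 18

Lower bound: an explicit 2-colouring of K_{17} (typically a Paley-type or other structured construction) avoids a red K_3 and a blue K_6, showing R(3, 6) > 17.
Upper bound: the simple Erdős–Szekeres recurrence only gives R(3, 6) ≤ 20; the tight bound R(3, 6) ≤ 18 requires a sharper case analysis (or computer search) of 2-colourings of K_{18}.
Hence R(3, 6) = 18.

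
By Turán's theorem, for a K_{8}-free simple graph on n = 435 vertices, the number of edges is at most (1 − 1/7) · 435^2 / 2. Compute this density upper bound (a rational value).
Turán density bound = (6/7) · 435^2/2 = 567675/7 ≈ 81096.4286

Turán's theorem: ex(n, K_{r+1}) is achieved by the complete r-partite Turán graph T(n, r) with parts as balanced as possible, and is at most (1 − 1/r) · n^2/2. For r = 7, n = 435: the density bound is (6/7) · 189225/2 = 567675/7 ≈ 81096.4286. The integer-valued extremum is e(T(435, 7)) = 81096, which is strictly less than the density bound 567675/7 since 7 ∤ 435 (the parts of T(435, 7) cannot all be equal).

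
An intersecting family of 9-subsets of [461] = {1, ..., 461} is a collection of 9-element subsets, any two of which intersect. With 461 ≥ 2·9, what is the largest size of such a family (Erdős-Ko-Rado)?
max |F| = C(460, 8) = 46769418051435495

The Erdős-Ko-Rado theorem states: for n ≥ 2k, an intersecting family of k-subsets of an n-element set has size at most C(n − 1, k − 1), with equality for 'star' families {A ⊆ [n] : |A| = k, i ∈ A} (fix an element i). For n = 461, k = 9: C(460, 8) = 46769418051435495.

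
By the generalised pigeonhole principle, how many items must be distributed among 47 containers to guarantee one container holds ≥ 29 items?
n = (29 − 1)·47 + 1 = 1317

By the generalised pigeonhole principle, to guarantee some box contains ≥ r objects we need more than (r − 1) · k objects total. Threshold: n = (r − 1) · k + 1. With r = 29 and k = 47: n = 28 · 47 + 1 = 1316 + 1 = 1317. For n = 1316 = 28 · 47, we can put exactly 28 objects in every box, avoiding 29 in any single one — so 1317 is tight.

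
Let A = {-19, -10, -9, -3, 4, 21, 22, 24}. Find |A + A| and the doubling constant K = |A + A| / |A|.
K = |A + A| / |A| = 34/8 = 17/4

Enumerate A + A = {a + b : a, b ∈ A}. With |A| = 8, there are |A|^2 = 64 ordered sum pairs; collecting distinct values, A + A = {-38, -29, -28, -22, -20, -19, -18, -15, -13, -12, -6, -5, 1, 2, 3, 5, 8, 11, 12, 13, 14, 15, 18, 19, 21, 25, 26, 28, 42, 43, 44, 45, 46, 48}, so |A + A| = 34. Thus K = 34/8 = 17/4. For comparison, the minimum possible |A + A| over all 8-element sets is 2·8 − 1 = 15 (so min K = 15/8), attained only by arithmetic progressions.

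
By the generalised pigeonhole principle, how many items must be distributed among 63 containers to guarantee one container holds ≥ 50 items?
n = (50 − 1)·63 + 1 = 3088

By the generalised pigeonhole principle, to guarantee some box contains ≥ r objects we need more than (r − 1) · k objects total. Threshold: n = (r − 1) · k + 1. With r = 50 and k = 63: n = 49 · 63 + 1 = 3087 + 1 = 3088. For n = 3087 = 49 · 63, we can put exactly 49 objects in every box, avoiding 50 in any single one — so 3088 is tight.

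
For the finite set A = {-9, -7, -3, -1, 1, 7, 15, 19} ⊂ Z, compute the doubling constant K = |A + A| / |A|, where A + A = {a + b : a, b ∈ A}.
K = |A + A| / |A| = 25/8

Enumerate A + A = {a + b : a, b ∈ A}. With |A| = 8, there are |A|^2 = 64 ordered sum pairs; collecting distinct values, A + A = {-18, -16, -14, -12, -10, -8, -6, -4, -2, 0, 2, 4, 6, 8, 10, 12, 14, 16, 18, 20, 22, 26, 30, 34, 38}, so |A + A| = 25. Thus K = 25/8. For comparison, the minimum possible |A + A| over all 8-element sets is 2·8 − 1 = 15 (so min K = 15/8), attained only by arithmetic progressions.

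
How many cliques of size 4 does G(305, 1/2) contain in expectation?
E[# K_4] = C(305, 4) · (1/2)^C(4, 2) = 353518180 / 2^6 = 88379545/16 = 5523721.5625

For each 4-subset S of vertices (there are C(305, 4) = 353518180 such S), let X_S = 1 if S induces a K_4 (all C(4, 2) = 6 edges present). Then P(X_S = 1) = (1/2)^6 = 1/64. By linearity of expectation, E[# K_4] = C(305, 4) · (1/2)^6 = 353518180 / 64 = 88379545/16 = 5523721.5625.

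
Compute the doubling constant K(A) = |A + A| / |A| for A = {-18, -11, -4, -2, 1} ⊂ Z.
K = |A + A| / |A| = 14/5

Enumerate A + A = {a + b : a, b ∈ A}. With |A| = 5, there are |A|^2 = 25 ordered sum pairs; collecting distinct values, A + A = {-36, -29, -22, -20, -17, -15, -13, -10, -8, -6, -4, -3, -1, 2}, so |A + A| = 14. Thus K = 14/5. For comparison, the minimum possible |A + A| over all 5-element sets is 2·5 − 1 = 9 (so min K = 9/5), attained only by arithmetic progressions.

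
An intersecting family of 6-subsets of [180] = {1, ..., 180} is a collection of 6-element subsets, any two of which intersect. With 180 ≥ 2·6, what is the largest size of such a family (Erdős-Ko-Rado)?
max |F| = C(179, 5) = 1447490660

The Erdős-Ko-Rado theorem states: for n ≥ 2k, an intersecting family of k-subsets of an n-element set has size at most C(n − 1, k − 1), with equality for 'star' families {A ⊆ [n] : |A| = k, i ∈ A} (fix an element i). For n = 180, k = 6: C(179, 5) = 1447490660.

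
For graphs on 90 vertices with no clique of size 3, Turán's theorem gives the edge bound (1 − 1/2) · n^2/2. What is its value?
Turán density bound = (1/2) · 90^2/2 = 2025

Turán's theorem: ex(n, K_{r+1}) is achieved by the complete r-partite Turán graph T(n, r) with parts as balanced as possible, and is at most (1 − 1/r) · n^2/2. For r = 2, n = 90: the density bound is (1/2) · 8100/2 = 2025. Since 2 ∣ 90, the Turán graph T(90, 2) has parts of equal size 45, and its edge count e(T(90, 2)) = 2025 attains the density bound exactly.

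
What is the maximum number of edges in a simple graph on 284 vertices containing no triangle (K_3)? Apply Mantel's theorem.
ex(284, K_3) = ⌊284^2/4⌋ = 20164

Mantel (1907): a triangle-free graph on n vertices has at most ⌊n^2/4⌋ edges, with equality for the complete bipartite graph K_{⌊n/2⌋, ⌈n/2⌉}. For n = 284: ⌊284^2/4⌋ = ⌊80656/4⌋ = 20164. The extremal graph is K_{142, 142}, which has 142·142 = 20164 edges.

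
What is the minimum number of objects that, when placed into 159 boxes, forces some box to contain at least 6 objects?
n = (6 − 1)·159 + 1 = 796

By the generalised pigeonhole principle, to guarantee some box contains ≥ r objects we need more than (r − 1) · k objects total. Threshold: n = (r − 1) · k + 1. With r = 6 and k = 159: n = 5 · 159 + 1 = 795 + 1 = 796. For n = 795 = 5 · 159, we can put exactly 5 objects in every box, avoiding 6 in any single one — so 796 is tight.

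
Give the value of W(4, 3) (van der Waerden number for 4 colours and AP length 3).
W(4, 3) = 76

W(4, 3) = 76. The lower bound W(4, 3) > 75 comes from an explicit good 4-colouring of [1, 75]; the upper bound W(4, 3) ≤ 76 was verified by exhaustive search over 4-colourings of [1, 76].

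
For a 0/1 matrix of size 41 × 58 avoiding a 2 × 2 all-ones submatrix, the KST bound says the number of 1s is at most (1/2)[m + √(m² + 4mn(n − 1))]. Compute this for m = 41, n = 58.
z(41, 58; 2, 2) ≤ (1/2)[41 + √(41² + 4·41·58·57)] = (1/2)[41 + √543865] = 389.236

Kővári–Sós–Turán: let r_1, ..., r_41 be the row sums and z = Σ r_i the total number of 1s. Each pair of columns can share at most one row with both entries 1 (else a 2×2 all-ones block appears), so Σ_i C(r_i, 2) ≤ C(58, 2) = 1653. By convexity Σ_i C(r_i, 2) ≥ 41·C(z/41, 2) = z(z − 41)/(2·41), giving z² − 41z − 41·58·57 ≤ 0 and hence z ≤ (1/2)[41 + √(1681 + 4·135546)] = (1/2)[41 + √543865] ≈ (1/2)(41 + 737.472) = 389.236.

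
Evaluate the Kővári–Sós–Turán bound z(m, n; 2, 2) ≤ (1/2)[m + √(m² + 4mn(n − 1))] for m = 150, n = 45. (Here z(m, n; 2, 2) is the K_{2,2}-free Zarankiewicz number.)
z(150, 45; 2, 2) ≤ (1/2)[150 + √(150² + 4·150·45·44)] = (1/2)[150 + √1210500] = 625.1136

Kővári–Sós–Turán: let r_1, ..., r_150 be the row sums and z = Σ r_i the total number of 1s. Each pair of columns can share at most one row with both entries 1 (else a 2×2 all-ones block appears), so Σ_i C(r_i, 2) ≤ C(45, 2) = 990. By convexity Σ_i C(r_i, 2) ≥ 150·C(z/150, 2) = z(z − 150)/(2·150), giving z² − 150z − 150·45·44 ≤ 0 and hence z ≤ (1/2)[150 + √(22500 + 4·297000)] = (1/2)[150 + √1210500] ≈ (1/2)(150 + 1100.2272) = 625.1136.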